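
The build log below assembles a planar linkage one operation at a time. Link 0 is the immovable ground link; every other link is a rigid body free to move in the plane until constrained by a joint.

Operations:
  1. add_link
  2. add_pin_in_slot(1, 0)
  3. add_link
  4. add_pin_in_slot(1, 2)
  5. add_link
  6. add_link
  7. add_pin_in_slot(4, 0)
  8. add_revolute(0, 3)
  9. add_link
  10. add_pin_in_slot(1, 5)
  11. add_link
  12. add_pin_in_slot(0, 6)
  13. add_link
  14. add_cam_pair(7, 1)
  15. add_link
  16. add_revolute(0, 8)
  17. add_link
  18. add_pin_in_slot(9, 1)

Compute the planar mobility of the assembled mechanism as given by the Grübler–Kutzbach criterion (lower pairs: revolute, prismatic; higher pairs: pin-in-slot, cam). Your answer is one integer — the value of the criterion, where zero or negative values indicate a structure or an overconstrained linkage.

(L,J1,J2)=(1,0,0); link0 fixed
link1: (2,0,0)
PS 1-0 [J2]: (2,0,1)
link2: (3,0,1)
PS 1-2 [J2]: (3,0,2)
link3: (4,0,2)
link4: (5,0,2)
PS 4-0 [J2]: (5,0,3)
R 0-3 [J1]: (5,1,3)
link5: (6,1,3)
PS 1-5 [J2]: (6,1,4)
link6: (7,1,4)
PS 0-6 [J2]: (7,1,5)
link7: (8,1,5)
C 7-1 [J2]: (8,1,6)
link8: (9,1,6)
R 0-8 [J1]: (9,2,6)
link9: (10,2,6)
PS 9-1 [J2]: (10,2,7)
Grübler: 3·9 − 2·2 − 7 = 16

M = 16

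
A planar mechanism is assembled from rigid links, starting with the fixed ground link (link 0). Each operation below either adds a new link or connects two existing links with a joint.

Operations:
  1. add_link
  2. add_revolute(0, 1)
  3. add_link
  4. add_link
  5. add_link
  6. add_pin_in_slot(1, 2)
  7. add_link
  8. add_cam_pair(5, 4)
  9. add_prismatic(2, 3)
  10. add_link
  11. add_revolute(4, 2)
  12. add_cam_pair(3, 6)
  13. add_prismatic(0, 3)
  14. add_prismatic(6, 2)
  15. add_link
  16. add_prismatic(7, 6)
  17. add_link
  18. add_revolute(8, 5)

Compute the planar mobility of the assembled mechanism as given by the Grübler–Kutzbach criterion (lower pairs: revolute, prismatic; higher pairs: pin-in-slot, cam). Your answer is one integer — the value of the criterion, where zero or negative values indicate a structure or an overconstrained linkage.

M = 7

(L,J1,J2)=(1,0,0); link0 fixed
link1: (2,0,0)
R 0-1 [J1]: (2,1,0)
link2: (3,1,0)
link3: (4,1,0)
link4: (5,1,0)
PS 1-2 [J2]: (5,1,1)
link5: (6,1,1)
C 5-4 [J2]: (6,1,2)
P 2-3 [J1]: (6,2,2)
link6: (7,2,2)
R 4-2 [J1]: (7,3,2)
C 3-6 [J2]: (7,3,3)
P 0-3 [J1]: (7,4,3)
P 6-2 [J1]: (7,5,3)
link7: (8,5,3)
P 7-6 [J1]: (8,6,3)
link8: (9,6,3)
R 8-5 [J1]: (9,7,3)
Grübler: 3·8 − 2·7 − 3 = 7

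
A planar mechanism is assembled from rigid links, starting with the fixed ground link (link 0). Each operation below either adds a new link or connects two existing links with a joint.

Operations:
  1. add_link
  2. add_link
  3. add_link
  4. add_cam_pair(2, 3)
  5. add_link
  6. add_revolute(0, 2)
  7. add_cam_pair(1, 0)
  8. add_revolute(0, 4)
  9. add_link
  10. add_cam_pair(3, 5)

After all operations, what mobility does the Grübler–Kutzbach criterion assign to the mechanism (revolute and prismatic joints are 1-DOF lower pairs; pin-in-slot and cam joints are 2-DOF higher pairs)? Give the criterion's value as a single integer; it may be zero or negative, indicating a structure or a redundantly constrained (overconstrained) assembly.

[1;0;0] (link 0 is ground)
L+ [2;0;0]
L+ [3;0;0]
L+ [4;0;0]
C(2,3)∈J2 [4;0;1]
L+ [5;0;1]
R(0,2)∈J1 [5;1;1]
C(1,0)∈J2 [5;1;2]
R(0,4)∈J1 [5;2;2]
L+ [6;2;2]
C(3,5)∈J2 [6;2;3]
mobility = 15 − 4 − 3 = 8

M = 8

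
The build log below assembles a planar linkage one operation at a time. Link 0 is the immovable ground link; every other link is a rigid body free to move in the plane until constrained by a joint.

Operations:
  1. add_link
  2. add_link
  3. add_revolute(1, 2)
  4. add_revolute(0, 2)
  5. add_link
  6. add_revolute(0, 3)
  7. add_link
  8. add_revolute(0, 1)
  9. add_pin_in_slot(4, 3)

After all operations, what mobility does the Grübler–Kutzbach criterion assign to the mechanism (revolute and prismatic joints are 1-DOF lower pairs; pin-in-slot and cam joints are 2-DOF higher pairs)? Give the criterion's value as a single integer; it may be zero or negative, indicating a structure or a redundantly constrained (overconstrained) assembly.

link 0 = ground. State L|J1|J2 = 1|0|0
+link1  2|0|0
+link2  3|0|0
R(1,2) f=1→J1  3|1|0
R(0,2) f=1→J1  3|2|0
+link3  4|2|0
R(0,3) f=1→J1  4|3|0
+link4  5|3|0
R(0,1) f=1→J1  5|4|0
PS(4,3) f=2→J2  5|4|1
M = 3(5−1)−2·4−1 = 12−8−1 = 3

M = 3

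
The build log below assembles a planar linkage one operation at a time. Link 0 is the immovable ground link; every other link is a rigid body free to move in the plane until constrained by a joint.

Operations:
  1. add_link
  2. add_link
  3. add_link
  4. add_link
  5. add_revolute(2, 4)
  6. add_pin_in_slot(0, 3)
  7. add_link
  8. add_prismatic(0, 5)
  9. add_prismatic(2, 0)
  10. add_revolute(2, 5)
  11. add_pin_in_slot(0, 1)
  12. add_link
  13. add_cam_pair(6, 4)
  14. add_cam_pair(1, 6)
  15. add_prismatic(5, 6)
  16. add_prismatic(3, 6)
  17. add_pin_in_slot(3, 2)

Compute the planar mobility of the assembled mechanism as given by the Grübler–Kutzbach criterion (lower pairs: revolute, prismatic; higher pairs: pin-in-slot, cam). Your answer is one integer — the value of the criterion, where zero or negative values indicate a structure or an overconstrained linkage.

ground; <1,0,0>
#1 <2,0,0>
#2 <3,0,0>
#3 <4,0,0>
#4 <5,0,0>
R:2↔4 J1 <5,1,0>
PS:0↔3 J2 <5,1,1>
#5 <6,1,1>
P:0↔5 J1 <6,2,1>
P:2↔0 J1 <6,3,1>
R:2↔5 J1 <6,4,1>
PS:0↔1 J2 <6,4,2>
#6 <7,4,2>
C:6↔4 J2 <7,4,3>
C:1↔6 J2 <7,4,4>
P:5↔6 J1 <7,5,4>
P:3↔6 J1 <7,6,4>
PS:3↔2 J2 <7,6,5>
3×6 − 2×6 − 1×5 = 1

M = 1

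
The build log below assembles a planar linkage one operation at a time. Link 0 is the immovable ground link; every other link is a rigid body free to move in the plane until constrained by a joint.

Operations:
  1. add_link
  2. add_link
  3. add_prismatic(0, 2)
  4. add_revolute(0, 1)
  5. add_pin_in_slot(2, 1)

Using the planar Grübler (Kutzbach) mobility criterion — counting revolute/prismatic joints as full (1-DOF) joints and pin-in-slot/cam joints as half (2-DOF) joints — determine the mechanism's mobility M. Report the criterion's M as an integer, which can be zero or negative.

L=1 J1=0 J2=0
add link → L=2 J1=0 J2=0
add link → L=3 J1=0 J2=0
P@0,2 dof=1 J1 → L=3 J1=1 J2=0
R@0,1 dof=1 J1 → L=3 J1=2 J2=0
PS@2,1 dof=2 J2 → L=3 J1=2 J2=1
M=3(L−1)−2J1−J2=3·2−2·2−1=1

M = 1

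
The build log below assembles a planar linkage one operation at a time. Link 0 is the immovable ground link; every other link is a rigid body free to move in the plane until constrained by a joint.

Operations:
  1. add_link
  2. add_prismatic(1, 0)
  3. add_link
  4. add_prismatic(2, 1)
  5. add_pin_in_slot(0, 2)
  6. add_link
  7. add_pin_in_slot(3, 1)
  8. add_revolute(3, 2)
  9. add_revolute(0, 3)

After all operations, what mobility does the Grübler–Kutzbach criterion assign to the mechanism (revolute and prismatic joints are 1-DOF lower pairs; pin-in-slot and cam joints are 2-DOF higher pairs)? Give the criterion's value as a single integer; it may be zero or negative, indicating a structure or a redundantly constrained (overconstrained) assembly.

ground; <1,0,0>
#1 <2,0,0>
P:1↔0 J1 <2,1,0>
#2 <3,1,0>
P:2↔1 J1 <3,2,0>
PS:0↔2 J2 <3,2,1>
#3 <4,2,1>
PS:3↔1 J2 <4,2,2>
R:3↔2 J1 <4,3,2>
R:0↔3 J1 <4,4,2>
3×3 − 2×4 − 1×2 = -1

M = -1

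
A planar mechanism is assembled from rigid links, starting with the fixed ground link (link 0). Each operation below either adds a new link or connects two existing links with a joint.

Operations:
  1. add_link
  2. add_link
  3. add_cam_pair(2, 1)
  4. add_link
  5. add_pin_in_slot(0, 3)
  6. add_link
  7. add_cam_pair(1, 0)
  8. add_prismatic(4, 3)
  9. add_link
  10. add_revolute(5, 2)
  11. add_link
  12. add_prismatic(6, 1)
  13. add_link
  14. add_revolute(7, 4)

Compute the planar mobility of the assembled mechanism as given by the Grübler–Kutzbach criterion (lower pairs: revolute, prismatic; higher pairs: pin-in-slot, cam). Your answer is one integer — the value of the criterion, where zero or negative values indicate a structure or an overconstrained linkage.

L=1 J1=0 J2=0
add link → L=2 J1=0 J2=0
add link → L=3 J1=0 J2=0
C@2,1 dof=2 J2 → L=3 J1=0 J2=1
add link → L=4 J1=0 J2=1
PS@0,3 dof=2 J2 → L=4 J1=0 J2=2
add link → L=5 J1=0 J2=2
C@1,0 dof=2 J2 → L=5 J1=0 J2=3
P@4,3 dof=1 J1 → L=5 J1=1 J2=3
add link → L=6 J1=1 J2=3
R@5,2 dof=1 J1 → L=6 J1=2 J2=3
add link → L=7 J1=2 J2=3
P@6,1 dof=1 J1 → L=7 J1=3 J2=3
add link → L=8 J1=3 J2=3
R@7,4 dof=1 J1 → L=8 J1=4 J2=3
M=3(L−1)−2J1−J2=3·7−2·4−3=10

M = 10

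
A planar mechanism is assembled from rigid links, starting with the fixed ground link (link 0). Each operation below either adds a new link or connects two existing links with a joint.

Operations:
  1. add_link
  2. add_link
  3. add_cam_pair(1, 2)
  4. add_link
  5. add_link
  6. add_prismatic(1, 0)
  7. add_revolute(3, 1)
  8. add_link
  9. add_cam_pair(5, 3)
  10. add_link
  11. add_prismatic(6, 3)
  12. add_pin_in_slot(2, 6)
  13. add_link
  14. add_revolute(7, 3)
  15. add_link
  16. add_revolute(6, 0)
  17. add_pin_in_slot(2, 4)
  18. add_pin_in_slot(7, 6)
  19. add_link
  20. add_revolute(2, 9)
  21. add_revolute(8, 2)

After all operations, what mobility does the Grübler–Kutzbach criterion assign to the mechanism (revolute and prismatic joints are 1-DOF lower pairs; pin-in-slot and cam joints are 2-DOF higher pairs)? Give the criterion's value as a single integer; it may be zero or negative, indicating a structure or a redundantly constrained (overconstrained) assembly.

ground; <1,0,0>
#1 <2,0,0>
#2 <3,0,0>
C:1↔2 J2 <3,0,1>
#3 <4,0,1>
#4 <5,0,1>
P:1↔0 J1 <5,1,1>
R:3↔1 J1 <5,2,1>
#5 <6,2,1>
C:5↔3 J2 <6,2,2>
#6 <7,2,2>
P:6↔3 J1 <7,3,2>
PS:2↔6 J2 <7,3,3>
#7 <8,3,3>
R:7↔3 J1 <8,4,3>
#8 <9,4,3>
R:6↔0 J1 <9,5,3>
PS:2↔4 J2 <9,5,4>
PS:7↔6 J2 <9,5,5>
#9 <10,5,5>
R:2↔9 J1 <10,6,5>
R:8↔2 J1 <10,7,5>
3×9 − 2×7 − 1×5 = 8

M = 8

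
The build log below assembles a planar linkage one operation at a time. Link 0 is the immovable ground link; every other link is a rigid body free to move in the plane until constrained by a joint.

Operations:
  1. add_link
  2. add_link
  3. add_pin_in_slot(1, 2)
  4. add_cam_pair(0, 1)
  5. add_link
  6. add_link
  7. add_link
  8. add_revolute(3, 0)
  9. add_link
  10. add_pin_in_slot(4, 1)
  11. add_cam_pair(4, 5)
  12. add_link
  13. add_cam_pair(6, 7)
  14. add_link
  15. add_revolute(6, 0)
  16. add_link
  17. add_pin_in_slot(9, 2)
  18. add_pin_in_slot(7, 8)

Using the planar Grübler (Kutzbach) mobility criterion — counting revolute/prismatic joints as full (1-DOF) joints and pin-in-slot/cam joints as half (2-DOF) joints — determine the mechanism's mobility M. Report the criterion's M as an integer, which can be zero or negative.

M = 16

link 0 = ground. State L|J1|J2 = 1|0|0
+link1  2|0|0
+link2  3|0|0
PS(1,2) f=2→J2  3|0|1
C(0,1) f=2→J2  3|0|2
+link3  4|0|2
+link4  5|0|2
+link5  6|0|2
R(3,0) f=1→J1  6|1|2
+link6  7|1|2
PS(4,1) f=2→J2  7|1|3
C(4,5) f=2→J2  7|1|4
+link7  8|1|4
C(6,7) f=2→J2  8|1|5
+link8  9|1|5
R(6,0) f=1→J1  9|2|5
+link9  10|2|5
PS(9,2) f=2→J2  10|2|6
PS(7,8) f=2→J2  10|2|7
M = 3(10−1)−2·2−7 = 27−4−7 = 16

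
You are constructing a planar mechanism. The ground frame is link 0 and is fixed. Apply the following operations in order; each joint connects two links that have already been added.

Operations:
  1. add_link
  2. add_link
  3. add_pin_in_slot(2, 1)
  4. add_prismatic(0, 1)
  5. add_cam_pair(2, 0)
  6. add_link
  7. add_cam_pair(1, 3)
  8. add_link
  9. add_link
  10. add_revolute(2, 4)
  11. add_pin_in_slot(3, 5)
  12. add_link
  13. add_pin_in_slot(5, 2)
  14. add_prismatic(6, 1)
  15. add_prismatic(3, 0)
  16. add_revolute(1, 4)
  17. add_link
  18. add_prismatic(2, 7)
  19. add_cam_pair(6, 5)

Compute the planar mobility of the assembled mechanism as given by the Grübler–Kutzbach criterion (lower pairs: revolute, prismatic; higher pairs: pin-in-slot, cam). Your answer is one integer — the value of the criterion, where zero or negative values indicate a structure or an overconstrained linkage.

M = 3

L=1 J1=0 J2=0
add link → L=2 J1=0 J2=0
add link → L=3 J1=0 J2=0
PS@2,1 dof=2 J2 → L=3 J1=0 J2=1
P@0,1 dof=1 J1 → L=3 J1=1 J2=1
C@2,0 dof=2 J2 → L=3 J1=1 J2=2
add link → L=4 J1=1 J2=2
C@1,3 dof=2 J2 → L=4 J1=1 J2=3
add link → L=5 J1=1 J2=3
add link → L=6 J1=1 J2=3
R@2,4 dof=1 J1 → L=6 J1=2 J2=3
PS@3,5 dof=2 J2 → L=6 J1=2 J2=4
add link → L=7 J1=2 J2=4
PS@5,2 dof=2 J2 → L=7 J1=2 J2=5
P@6,1 dof=1 J1 → L=7 J1=3 J2=5
P@3,0 dof=1 J1 → L=7 J1=4 J2=5
R@1,4 dof=1 J1 → L=7 J1=5 J2=5
add link → L=8 J1=5 J2=5
P@2,7 dof=1 J1 → L=8 J1=6 J2=5
C@6,5 dof=2 J2 → L=8 J1=6 J2=6
M=3(L−1)−2J1−J2=3·7−2·6−6=3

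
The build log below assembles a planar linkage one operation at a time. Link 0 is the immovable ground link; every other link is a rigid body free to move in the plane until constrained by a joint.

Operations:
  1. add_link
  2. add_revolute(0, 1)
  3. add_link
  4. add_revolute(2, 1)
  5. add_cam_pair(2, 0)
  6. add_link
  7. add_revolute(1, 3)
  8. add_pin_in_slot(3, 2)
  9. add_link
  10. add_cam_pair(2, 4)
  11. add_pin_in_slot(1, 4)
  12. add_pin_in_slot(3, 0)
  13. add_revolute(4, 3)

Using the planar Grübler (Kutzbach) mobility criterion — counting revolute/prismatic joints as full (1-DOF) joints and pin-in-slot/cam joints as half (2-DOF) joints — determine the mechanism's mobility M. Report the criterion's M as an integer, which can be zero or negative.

M = -1

ground; <1,0,0>
#1 <2,0,0>
R:0↔1 J1 <2,1,0>
#2 <3,1,0>
R:2↔1 J1 <3,2,0>
C:2↔0 J2 <3,2,1>
#3 <4,2,1>
R:1↔3 J1 <4,3,1>
PS:3↔2 J2 <4,3,2>
#4 <5,3,2>
C:2↔4 J2 <5,3,3>
PS:1↔4 J2 <5,3,4>
PS:3↔0 J2 <5,3,5>
R:4↔3 J1 <5,4,5>
3×4 − 2×4 − 1×5 = -1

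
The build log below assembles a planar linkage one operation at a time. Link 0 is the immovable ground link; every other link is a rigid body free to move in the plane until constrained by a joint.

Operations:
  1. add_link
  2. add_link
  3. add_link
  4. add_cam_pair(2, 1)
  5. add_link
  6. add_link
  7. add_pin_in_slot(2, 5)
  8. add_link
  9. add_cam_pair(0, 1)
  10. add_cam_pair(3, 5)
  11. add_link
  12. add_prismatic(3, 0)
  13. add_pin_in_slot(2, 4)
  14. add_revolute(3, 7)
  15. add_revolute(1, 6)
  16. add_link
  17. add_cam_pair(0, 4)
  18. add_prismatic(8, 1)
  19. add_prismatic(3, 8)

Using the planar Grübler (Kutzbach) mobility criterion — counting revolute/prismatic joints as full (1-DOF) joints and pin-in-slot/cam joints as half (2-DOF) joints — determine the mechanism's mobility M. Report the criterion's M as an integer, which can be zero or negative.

[1;0;0] (link 0 is ground)
L+ [2;0;0]
L+ [3;0;0]
L+ [4;0;0]
C(2,1)∈J2 [4;0;1]
L+ [5;0;1]
L+ [6;0;1]
PS(2,5)∈J2 [6;0;2]
L+ [7;0;2]
C(0,1)∈J2 [7;0;3]
C(3,5)∈J2 [7;0;4]
L+ [8;0;4]
P(3,0)∈J1 [8;1;4]
PS(2,4)∈J2 [8;1;5]
R(3,7)∈J1 [8;2;5]
R(1,6)∈J1 [8;3;5]
L+ [9;3;5]
C(0,4)∈J2 [9;3;6]
P(8,1)∈J1 [9;4;6]
P(3,8)∈J1 [9;5;6]
mobility = 24 − 10 − 6 = 8

M = 8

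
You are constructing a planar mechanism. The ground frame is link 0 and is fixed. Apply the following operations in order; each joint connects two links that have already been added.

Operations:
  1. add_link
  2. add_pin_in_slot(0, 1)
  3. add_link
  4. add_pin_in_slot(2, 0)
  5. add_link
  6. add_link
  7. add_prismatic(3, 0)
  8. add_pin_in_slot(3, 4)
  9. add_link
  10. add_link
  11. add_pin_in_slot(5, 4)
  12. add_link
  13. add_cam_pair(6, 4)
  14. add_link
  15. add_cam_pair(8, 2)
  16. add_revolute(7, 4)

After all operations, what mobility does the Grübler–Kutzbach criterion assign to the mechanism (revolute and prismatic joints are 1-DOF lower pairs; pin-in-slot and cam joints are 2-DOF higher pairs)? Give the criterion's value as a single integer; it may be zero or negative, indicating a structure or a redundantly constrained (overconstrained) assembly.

ground; <1,0,0>
#1 <2,0,0>
PS:0↔1 J2 <2,0,1>
#2 <3,0,1>
PS:2↔0 J2 <3,0,2>
#3 <4,0,2>
#4 <5,0,2>
P:3↔0 J1 <5,1,2>
PS:3↔4 J2 <5,1,3>
#5 <6,1,3>
#6 <7,1,3>
PS:5↔4 J2 <7,1,4>
#7 <8,1,4>
C:6↔4 J2 <8,1,5>
#8 <9,1,5>
C:8↔2 J2 <9,1,6>
R:7↔4 J1 <9,2,6>
3×8 − 2×2 − 1×6 = 14

M = 14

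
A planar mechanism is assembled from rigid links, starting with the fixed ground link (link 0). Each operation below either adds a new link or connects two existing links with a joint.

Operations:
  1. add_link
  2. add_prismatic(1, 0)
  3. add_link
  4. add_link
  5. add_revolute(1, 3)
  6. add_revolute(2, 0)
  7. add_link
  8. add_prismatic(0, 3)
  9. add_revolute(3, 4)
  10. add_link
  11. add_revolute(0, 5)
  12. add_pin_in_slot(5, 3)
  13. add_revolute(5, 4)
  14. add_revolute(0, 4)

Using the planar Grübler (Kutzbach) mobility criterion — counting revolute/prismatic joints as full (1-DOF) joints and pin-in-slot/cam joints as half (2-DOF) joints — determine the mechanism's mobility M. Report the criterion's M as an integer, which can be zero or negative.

M = -2

(L,J1,J2)=(1,0,0); link0 fixed
link1: (2,0,0)
P 1-0 [J1]: (2,1,0)
link2: (3,1,0)
link3: (4,1,0)
R 1-3 [J1]: (4,2,0)
R 2-0 [J1]: (4,3,0)
link4: (5,3,0)
P 0-3 [J1]: (5,4,0)
R 3-4 [J1]: (5,5,0)
link5: (6,5,0)
R 0-5 [J1]: (6,6,0)
PS 5-3 [J2]: (6,6,1)
R 5-4 [J1]: (6,7,1)
R 0-4 [J1]: (6,8,1)
Grübler: 3·5 − 2·8 − 1 = -2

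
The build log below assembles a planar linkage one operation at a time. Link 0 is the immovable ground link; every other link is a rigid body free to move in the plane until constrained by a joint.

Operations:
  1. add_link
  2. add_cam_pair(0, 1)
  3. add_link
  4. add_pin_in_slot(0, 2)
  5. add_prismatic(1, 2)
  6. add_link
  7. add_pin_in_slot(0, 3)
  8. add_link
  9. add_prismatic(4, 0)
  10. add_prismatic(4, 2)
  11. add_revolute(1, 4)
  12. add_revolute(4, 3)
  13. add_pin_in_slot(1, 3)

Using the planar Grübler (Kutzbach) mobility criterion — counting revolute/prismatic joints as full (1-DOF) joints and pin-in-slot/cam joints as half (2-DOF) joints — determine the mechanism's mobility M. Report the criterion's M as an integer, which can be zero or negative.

link 0 = ground. State L|J1|J2 = 1|0|0
+link1  2|0|0
C(0,1) f=2→J2  2|0|1
+link2  3|0|1
PS(0,2) f=2→J2  3|0|2
P(1,2) f=1→J1  3|1|2
+link3  4|1|2
PS(0,3) f=2→J2  4|1|3
+link4  5|1|3
P(4,0) f=1→J1  5|2|3
P(4,2) f=1→J1  5|3|3
R(1,4) f=1→J1  5|4|3
R(4,3) f=1→J1  5|5|3
PS(1,3) f=2→J2  5|5|4
M = 3(5−1)−2·5−4 = 12−10−4 = -2

M = -2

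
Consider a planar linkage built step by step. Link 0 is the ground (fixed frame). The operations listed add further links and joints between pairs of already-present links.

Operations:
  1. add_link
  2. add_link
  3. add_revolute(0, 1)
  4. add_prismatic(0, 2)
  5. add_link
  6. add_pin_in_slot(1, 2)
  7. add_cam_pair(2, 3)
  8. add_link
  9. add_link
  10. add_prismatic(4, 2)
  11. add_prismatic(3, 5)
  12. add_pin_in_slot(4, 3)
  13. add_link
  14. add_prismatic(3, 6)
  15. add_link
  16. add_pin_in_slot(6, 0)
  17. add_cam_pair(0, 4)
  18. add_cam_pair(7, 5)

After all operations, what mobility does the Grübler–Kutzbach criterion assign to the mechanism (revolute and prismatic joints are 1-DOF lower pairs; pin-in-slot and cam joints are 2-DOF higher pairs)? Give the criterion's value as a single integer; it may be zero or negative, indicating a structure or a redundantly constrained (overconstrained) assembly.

ground; <1,0,0>
#1 <2,0,0>
#2 <3,0,0>
R:0↔1 J1 <3,1,0>
P:0↔2 J1 <3,2,0>
#3 <4,2,0>
PS:1↔2 J2 <4,2,1>
C:2↔3 J2 <4,2,2>
#4 <5,2,2>
#5 <6,2,2>
P:4↔2 J1 <6,3,2>
P:3↔5 J1 <6,4,2>
PS:4↔3 J2 <6,4,3>
#6 <7,4,3>
P:3↔6 J1 <7,5,3>
#7 <8,5,3>
PS:6↔0 J2 <8,5,4>
C:0↔4 J2 <8,5,5>
C:7↔5 J2 <8,5,6>
3×7 − 2×5 − 1×6 = 5

M = 5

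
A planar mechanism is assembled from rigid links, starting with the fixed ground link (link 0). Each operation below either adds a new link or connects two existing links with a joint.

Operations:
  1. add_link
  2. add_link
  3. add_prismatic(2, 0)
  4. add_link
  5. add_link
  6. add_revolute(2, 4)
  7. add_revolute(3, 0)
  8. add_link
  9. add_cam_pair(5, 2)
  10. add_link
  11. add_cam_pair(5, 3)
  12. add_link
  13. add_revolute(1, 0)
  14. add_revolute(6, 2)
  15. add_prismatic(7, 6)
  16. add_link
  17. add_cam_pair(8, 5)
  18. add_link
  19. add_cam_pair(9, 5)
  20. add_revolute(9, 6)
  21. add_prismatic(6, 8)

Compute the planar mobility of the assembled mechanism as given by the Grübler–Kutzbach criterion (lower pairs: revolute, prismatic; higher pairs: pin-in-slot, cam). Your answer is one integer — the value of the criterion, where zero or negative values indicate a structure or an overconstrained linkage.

M = 7

[1;0;0] (link 0 is ground)
L+ [2;0;0]
L+ [3;0;0]
P(2,0)∈J1 [3;1;0]
L+ [4;1;0]
L+ [5;1;0]
R(2,4)∈J1 [5;2;0]
R(3,0)∈J1 [5;3;0]
L+ [6;3;0]
C(5,2)∈J2 [6;3;1]
L+ [7;3;1]
C(5,3)∈J2 [7;3;2]
L+ [8;3;2]
R(1,0)∈J1 [8;4;2]
R(6,2)∈J1 [8;5;2]
P(7,6)∈J1 [8;6;2]
L+ [9;6;2]
C(8,5)∈J2 [9;6;3]
L+ [10;6;3]
C(9,5)∈J2 [10;6;4]
R(9,6)∈J1 [10;7;4]
P(6,8)∈J1 [10;8;4]
mobility = 27 − 16 − 4 = 7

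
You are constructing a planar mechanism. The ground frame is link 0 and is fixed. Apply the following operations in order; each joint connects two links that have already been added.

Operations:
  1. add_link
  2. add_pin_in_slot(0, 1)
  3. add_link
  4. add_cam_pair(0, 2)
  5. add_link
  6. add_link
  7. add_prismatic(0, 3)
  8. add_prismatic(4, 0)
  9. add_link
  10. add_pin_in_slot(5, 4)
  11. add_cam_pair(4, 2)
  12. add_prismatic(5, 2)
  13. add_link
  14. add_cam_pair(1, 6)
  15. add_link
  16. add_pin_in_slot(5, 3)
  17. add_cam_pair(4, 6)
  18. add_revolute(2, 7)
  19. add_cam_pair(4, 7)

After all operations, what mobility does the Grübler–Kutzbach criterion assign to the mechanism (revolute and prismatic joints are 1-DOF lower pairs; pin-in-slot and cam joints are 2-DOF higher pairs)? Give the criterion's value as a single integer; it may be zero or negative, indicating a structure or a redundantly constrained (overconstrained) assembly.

(L,J1,J2)=(1,0,0); link0 fixed
link1: (2,0,0)
PS 0-1 [J2]: (2,0,1)
link2: (3,0,1)
C 0-2 [J2]: (3,0,2)
link3: (4,0,2)
link4: (5,0,2)
P 0-3 [J1]: (5,1,2)
P 4-0 [J1]: (5,2,2)
link5: (6,2,2)
PS 5-4 [J2]: (6,2,3)
C 4-2 [J2]: (6,2,4)
P 5-2 [J1]: (6,3,4)
link6: (7,3,4)
C 1-6 [J2]: (7,3,5)
link7: (8,3,5)
PS 5-3 [J2]: (8,3,6)
C 4-6 [J2]: (8,3,7)
R 2-7 [J1]: (8,4,7)
C 4-7 [J2]: (8,4,8)
Grübler: 3·7 − 2·4 − 8 = 5

M = 5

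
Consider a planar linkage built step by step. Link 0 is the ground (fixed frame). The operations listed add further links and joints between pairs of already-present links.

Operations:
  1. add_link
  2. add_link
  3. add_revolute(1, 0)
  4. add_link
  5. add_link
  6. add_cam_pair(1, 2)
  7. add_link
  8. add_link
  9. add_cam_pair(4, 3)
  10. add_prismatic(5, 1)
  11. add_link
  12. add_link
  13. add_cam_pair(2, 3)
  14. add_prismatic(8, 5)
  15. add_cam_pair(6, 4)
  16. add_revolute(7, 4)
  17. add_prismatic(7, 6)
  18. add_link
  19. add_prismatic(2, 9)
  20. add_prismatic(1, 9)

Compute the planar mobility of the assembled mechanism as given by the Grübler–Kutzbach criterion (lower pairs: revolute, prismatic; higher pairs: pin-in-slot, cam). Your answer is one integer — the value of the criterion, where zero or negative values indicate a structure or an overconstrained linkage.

M = 9

[1;0;0] (link 0 is ground)
L+ [2;0;0]
L+ [3;0;0]
R(1,0)∈J1 [3;1;0]
L+ [4;1;0]
L+ [5;1;0]
C(1,2)∈J2 [5;1;1]
L+ [6;1;1]
L+ [7;1;1]
C(4,3)∈J2 [7;1;2]
P(5,1)∈J1 [7;2;2]
L+ [8;2;2]
L+ [9;2;2]
C(2,3)∈J2 [9;2;3]
P(8,5)∈J1 [9;3;3]
C(6,4)∈J2 [9;3;4]
R(7,4)∈J1 [9;4;4]
P(7,6)∈J1 [9;5;4]
L+ [10;5;4]
P(2,9)∈J1 [10;6;4]
P(1,9)∈J1 [10;7;4]
mobility = 27 − 14 − 4 = 9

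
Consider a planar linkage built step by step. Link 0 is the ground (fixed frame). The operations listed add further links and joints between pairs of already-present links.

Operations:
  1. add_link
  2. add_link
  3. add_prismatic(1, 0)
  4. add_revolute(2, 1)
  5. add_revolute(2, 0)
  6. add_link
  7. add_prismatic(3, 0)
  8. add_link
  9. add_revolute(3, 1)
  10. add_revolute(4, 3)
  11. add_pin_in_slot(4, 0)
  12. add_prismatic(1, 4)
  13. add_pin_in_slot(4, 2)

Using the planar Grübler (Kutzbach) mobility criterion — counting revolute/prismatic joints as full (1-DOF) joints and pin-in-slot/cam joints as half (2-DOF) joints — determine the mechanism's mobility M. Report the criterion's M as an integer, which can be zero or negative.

M = -4

[1;0;0] (link 0 is ground)
L+ [2;0;0]
L+ [3;0;0]
P(1,0)∈J1 [3;1;0]
R(2,1)∈J1 [3;2;0]
R(2,0)∈J1 [3;3;0]
L+ [4;3;0]
P(3,0)∈J1 [4;4;0]
L+ [5;4;0]
R(3,1)∈J1 [5;5;0]
R(4,3)∈J1 [5;6;0]
PS(4,0)∈J2 [5;6;1]
P(1,4)∈J1 [5;7;1]
PS(4,2)∈J2 [5;7;2]
mobility = 12 − 14 − 2 = -4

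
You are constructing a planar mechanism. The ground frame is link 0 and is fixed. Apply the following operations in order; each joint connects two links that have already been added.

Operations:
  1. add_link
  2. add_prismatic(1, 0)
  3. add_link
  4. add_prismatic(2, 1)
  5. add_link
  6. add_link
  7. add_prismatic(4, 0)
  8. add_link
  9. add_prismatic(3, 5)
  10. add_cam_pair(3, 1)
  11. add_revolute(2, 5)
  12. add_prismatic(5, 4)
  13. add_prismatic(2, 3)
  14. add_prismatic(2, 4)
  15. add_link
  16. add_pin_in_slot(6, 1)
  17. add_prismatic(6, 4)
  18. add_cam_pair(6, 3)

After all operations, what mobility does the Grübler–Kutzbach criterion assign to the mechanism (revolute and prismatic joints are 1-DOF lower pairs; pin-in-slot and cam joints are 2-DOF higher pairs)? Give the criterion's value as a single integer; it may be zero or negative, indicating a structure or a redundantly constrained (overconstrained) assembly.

(L,J1,J2)=(1,0,0); link0 fixed
link1: (2,0,0)
P 1-0 [J1]: (2,1,0)
link2: (3,1,0)
P 2-1 [J1]: (3,2,0)
link3: (4,2,0)
link4: (5,2,0)
P 4-0 [J1]: (5,3,0)
link5: (6,3,0)
P 3-5 [J1]: (6,4,0)
C 3-1 [J2]: (6,4,1)
R 2-5 [J1]: (6,5,1)
P 5-4 [J1]: (6,6,1)
P 2-3 [J1]: (6,7,1)
P 2-4 [J1]: (6,8,1)
link6: (7,8,1)
PS 6-1 [J2]: (7,8,2)
P 6-4 [J1]: (7,9,2)
C 6-3 [J2]: (7,9,3)
Grübler: 3·6 − 2·9 − 3 = -3

M = -3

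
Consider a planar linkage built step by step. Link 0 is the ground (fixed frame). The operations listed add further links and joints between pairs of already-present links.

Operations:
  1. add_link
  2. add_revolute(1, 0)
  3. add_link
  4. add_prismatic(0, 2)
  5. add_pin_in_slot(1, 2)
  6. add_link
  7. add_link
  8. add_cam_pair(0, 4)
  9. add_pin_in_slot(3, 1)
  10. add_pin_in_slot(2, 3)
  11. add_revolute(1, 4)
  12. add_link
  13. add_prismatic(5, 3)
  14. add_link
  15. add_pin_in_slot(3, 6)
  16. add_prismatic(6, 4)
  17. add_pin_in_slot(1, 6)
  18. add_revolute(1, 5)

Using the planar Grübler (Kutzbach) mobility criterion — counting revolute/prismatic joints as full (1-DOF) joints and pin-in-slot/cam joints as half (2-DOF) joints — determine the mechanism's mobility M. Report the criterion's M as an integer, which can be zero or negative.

[1;0;0] (link 0 is ground)
L+ [2;0;0]
R(1,0)∈J1 [2;1;0]
L+ [3;1;0]
P(0,2)∈J1 [3;2;0]
PS(1,2)∈J2 [3;2;1]
L+ [4;2;1]
L+ [5;2;1]
C(0,4)∈J2 [5;2;2]
PS(3,1)∈J2 [5;2;3]
PS(2,3)∈J2 [5;2;4]
R(1,4)∈J1 [5;3;4]
L+ [6;3;4]
P(5,3)∈J1 [6;4;4]
L+ [7;4;4]
PS(3,6)∈J2 [7;4;5]
P(6,4)∈J1 [7;5;5]
PS(1,6)∈J2 [7;5;6]
R(1,5)∈J1 [7;6;6]
mobility = 18 − 12 − 6 = 0

M = 0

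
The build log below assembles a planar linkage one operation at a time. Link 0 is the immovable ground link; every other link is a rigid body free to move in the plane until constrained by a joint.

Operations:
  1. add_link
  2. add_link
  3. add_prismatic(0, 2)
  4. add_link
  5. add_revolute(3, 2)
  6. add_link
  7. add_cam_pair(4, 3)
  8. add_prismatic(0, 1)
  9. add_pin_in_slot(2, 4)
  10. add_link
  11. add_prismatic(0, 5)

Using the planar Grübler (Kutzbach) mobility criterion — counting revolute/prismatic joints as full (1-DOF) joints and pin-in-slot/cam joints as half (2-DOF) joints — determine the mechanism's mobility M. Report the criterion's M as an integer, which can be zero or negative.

(L,J1,J2)=(1,0,0); link0 fixed
link1: (2,0,0)
link2: (3,0,0)
P 0-2 [J1]: (3,1,0)
link3: (4,1,0)
R 3-2 [J1]: (4,2,0)
link4: (5,2,0)
C 4-3 [J2]: (5,2,1)
P 0-1 [J1]: (5,3,1)
PS 2-4 [J2]: (5,3,2)
link5: (6,3,2)
P 0-5 [J1]: (6,4,2)
Grübler: 3·5 − 2·4 − 2 = 5

M = 5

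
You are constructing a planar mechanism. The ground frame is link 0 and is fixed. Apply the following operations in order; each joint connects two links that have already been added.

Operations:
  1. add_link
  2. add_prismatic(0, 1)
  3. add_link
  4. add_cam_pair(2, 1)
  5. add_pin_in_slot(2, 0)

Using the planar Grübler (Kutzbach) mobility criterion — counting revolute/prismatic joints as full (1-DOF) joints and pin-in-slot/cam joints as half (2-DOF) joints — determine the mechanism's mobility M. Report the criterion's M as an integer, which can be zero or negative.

M = 2

[1;0;0] (link 0 is ground)
L+ [2;0;0]
P(0,1)∈J1 [2;1;0]
L+ [3;1;0]
C(2,1)∈J2 [3;1;1]
PS(2,0)∈J2 [3;1;2]
mobility = 6 − 2 − 2 = 2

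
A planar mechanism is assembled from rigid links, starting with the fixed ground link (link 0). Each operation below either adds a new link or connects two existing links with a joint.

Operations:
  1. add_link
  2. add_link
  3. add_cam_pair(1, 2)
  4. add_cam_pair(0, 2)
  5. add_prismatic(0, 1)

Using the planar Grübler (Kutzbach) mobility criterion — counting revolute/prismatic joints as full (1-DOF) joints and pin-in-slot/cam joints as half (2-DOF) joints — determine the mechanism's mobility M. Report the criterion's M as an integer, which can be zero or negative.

link 0 = ground. State L|J1|J2 = 1|0|0
+link1  2|0|0
+link2  3|0|0
C(1,2) f=2→J2  3|0|1
C(0,2) f=2→J2  3|0|2
P(0,1) f=1→J1  3|1|2
M = 3(3−1)−2·1−2 = 6−2−2 = 2

M = 2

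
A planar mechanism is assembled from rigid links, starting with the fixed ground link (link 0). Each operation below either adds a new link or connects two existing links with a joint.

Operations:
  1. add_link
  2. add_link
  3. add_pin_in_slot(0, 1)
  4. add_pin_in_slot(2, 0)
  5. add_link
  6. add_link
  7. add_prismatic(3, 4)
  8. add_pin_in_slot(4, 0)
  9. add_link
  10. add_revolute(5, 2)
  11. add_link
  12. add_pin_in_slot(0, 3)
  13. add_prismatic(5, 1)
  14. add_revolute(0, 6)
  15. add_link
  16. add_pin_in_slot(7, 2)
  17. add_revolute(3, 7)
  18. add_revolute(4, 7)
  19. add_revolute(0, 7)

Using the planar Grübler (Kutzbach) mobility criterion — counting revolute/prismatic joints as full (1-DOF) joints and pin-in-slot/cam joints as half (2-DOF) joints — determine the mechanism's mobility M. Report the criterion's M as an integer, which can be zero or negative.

M = 2

link 0 = ground. State L|J1|J2 = 1|0|0
+link1  2|0|0
+link2  3|0|0
PS(0,1) f=2→J2  3|0|1
PS(2,0) f=2→J2  3|0|2
+link3  4|0|2
+link4  5|0|2
P(3,4) f=1→J1  5|1|2
PS(4,0) f=2→J2  5|1|3
+link5  6|1|3
R(5,2) f=1→J1  6|2|3
+link6  7|2|3
PS(0,3) f=2→J2  7|2|4
P(5,1) f=1→J1  7|3|4
R(0,6) f=1→J1  7|4|4
+link7  8|4|4
PS(7,2) f=2→J2  8|4|5
R(3,7) f=1→J1  8|5|5
R(4,7) f=1→J1  8|6|5
R(0,7) f=1→J1  8|7|5
M = 3(8−1)−2·7−5 = 21−14−5 = 2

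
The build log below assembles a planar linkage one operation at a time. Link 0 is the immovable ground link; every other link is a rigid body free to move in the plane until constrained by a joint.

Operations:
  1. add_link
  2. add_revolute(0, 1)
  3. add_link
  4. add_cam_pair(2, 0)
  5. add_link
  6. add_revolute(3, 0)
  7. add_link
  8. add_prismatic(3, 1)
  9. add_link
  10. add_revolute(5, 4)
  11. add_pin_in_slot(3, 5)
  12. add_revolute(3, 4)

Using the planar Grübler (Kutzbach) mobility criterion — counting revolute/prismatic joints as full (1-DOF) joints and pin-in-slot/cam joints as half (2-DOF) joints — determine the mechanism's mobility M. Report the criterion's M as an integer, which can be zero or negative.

(L,J1,J2)=(1,0,0); link0 fixed
link1: (2,0,0)
R 0-1 [J1]: (2,1,0)
link2: (3,1,0)
C 2-0 [J2]: (3,1,1)
link3: (4,1,1)
R 3-0 [J1]: (4,2,1)
link4: (5,2,1)
P 3-1 [J1]: (5,3,1)
link5: (6,3,1)
R 5-4 [J1]: (6,4,1)
PS 3-5 [J2]: (6,4,2)
R 3-4 [J1]: (6,5,2)
Grübler: 3·5 − 2·5 − 2 = 3

M = 3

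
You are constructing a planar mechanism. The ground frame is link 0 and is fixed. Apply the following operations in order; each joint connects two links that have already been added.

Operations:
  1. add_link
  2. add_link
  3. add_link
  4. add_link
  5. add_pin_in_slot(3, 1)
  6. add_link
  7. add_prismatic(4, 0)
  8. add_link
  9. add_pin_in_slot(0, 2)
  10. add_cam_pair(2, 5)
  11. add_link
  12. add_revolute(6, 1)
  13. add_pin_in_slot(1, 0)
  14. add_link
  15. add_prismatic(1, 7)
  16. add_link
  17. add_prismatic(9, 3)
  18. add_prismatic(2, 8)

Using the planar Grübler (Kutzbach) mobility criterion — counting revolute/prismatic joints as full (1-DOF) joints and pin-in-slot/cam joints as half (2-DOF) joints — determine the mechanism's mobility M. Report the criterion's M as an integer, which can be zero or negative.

link 0 = ground. State L|J1|J2 = 1|0|0
+link1  2|0|0
+link2  3|0|0
+link3  4|0|0
+link4  5|0|0
PS(3,1) f=2→J2  5|0|1
+link5  6|0|1
P(4,0) f=1→J1  6|1|1
+link6  7|1|1
PS(0,2) f=2→J2  7|1|2
C(2,5) f=2→J2  7|1|3
+link7  8|1|3
R(6,1) f=1→J1  8|2|3
PS(1,0) f=2→J2  8|2|4
+link8  9|2|4
P(1,7) f=1→J1  9|3|4
+link9  10|3|4
P(9,3) f=1→J1  10|4|4
P(2,8) f=1→J1  10|5|4
M = 3(10−1)−2·5−4 = 27−10−4 = 13

M = 13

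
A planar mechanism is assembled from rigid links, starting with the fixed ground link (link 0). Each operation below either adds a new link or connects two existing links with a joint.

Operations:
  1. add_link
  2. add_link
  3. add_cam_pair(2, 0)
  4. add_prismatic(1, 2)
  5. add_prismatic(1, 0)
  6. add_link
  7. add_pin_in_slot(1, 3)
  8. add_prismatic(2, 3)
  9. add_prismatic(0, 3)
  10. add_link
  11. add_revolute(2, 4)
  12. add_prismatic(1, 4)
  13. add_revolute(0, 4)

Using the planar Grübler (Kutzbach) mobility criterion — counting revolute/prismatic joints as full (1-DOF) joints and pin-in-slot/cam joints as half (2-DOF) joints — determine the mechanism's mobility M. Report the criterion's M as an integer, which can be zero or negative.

M = -4

L=1 J1=0 J2=0
add link → L=2 J1=0 J2=0
add link → L=3 J1=0 J2=0
C@2,0 dof=2 J2 → L=3 J1=0 J2=1
P@1,2 dof=1 J1 → L=3 J1=1 J2=1
P@1,0 dof=1 J1 → L=3 J1=2 J2=1
add link → L=4 J1=2 J2=1
PS@1,3 dof=2 J2 → L=4 J1=2 J2=2
P@2,3 dof=1 J1 → L=4 J1=3 J2=2
P@0,3 dof=1 J1 → L=4 J1=4 J2=2
add link → L=5 J1=4 J2=2
R@2,4 dof=1 J1 → L=5 J1=5 J2=2
P@1,4 dof=1 J1 → L=5 J1=6 J2=2
R@0,4 dof=1 J1 → L=5 J1=7 J2=2
M=3(L−1)−2J1−J2=3·4−2·7−2=-4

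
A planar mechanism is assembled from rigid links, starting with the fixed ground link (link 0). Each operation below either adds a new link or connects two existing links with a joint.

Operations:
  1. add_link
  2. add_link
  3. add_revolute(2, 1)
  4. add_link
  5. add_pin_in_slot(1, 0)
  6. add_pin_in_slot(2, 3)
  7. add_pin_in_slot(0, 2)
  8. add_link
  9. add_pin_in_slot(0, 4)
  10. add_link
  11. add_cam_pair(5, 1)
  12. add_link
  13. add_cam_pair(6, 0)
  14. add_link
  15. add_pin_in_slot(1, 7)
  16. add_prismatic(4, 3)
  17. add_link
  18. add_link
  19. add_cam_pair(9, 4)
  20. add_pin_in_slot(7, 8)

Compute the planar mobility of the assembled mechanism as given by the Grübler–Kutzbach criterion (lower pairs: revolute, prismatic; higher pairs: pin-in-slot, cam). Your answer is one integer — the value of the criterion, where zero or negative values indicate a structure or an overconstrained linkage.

L=1 J1=0 J2=0
add link → L=2 J1=0 J2=0
add link → L=3 J1=0 J2=0
R@2,1 dof=1 J1 → L=3 J1=1 J2=0
add link → L=4 J1=1 J2=0
PS@1,0 dof=2 J2 → L=4 J1=1 J2=1
PS@2,3 dof=2 J2 → L=4 J1=1 J2=2
PS@0,2 dof=2 J2 → L=4 J1=1 J2=3
add link → L=5 J1=1 J2=3
PS@0,4 dof=2 J2 → L=5 J1=1 J2=4
add link → L=6 J1=1 J2=4
C@5,1 dof=2 J2 → L=6 J1=1 J2=5
add link → L=7 J1=1 J2=5
C@6,0 dof=2 J2 → L=7 J1=1 J2=6
add link → L=8 J1=1 J2=6
PS@1,7 dof=2 J2 → L=8 J1=1 J2=7
P@4,3 dof=1 J1 → L=8 J1=2 J2=7
add link → L=9 J1=2 J2=7
add link → L=10 J1=2 J2=7
C@9,4 dof=2 J2 → L=10 J1=2 J2=8
PS@7,8 dof=2 J2 → L=10 J1=2 J2=9
M=3(L−1)−2J1−J2=3·9−2·2−9=14

M = 14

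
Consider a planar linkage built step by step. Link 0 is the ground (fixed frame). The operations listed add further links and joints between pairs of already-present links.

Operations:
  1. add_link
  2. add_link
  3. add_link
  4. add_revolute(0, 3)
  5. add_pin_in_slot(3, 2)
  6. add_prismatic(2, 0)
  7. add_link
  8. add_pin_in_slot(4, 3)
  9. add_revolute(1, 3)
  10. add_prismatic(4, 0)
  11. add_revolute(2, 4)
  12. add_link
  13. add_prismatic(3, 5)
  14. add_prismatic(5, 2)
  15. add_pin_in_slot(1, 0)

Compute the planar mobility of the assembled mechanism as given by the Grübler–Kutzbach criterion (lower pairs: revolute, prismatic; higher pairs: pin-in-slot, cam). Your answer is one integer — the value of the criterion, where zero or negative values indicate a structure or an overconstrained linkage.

[1;0;0] (link 0 is ground)
L+ [2;0;0]
L+ [3;0;0]
L+ [4;0;0]
R(0,3)∈J1 [4;1;0]
PS(3,2)∈J2 [4;1;1]
P(2,0)∈J1 [4;2;1]
L+ [5;2;1]
PS(4,3)∈J2 [5;2;2]
R(1,3)∈J1 [5;3;2]
P(4,0)∈J1 [5;4;2]
R(2,4)∈J1 [5;5;2]
L+ [6;5;2]
P(3,5)∈J1 [6;6;2]
P(5,2)∈J1 [6;7;2]
PS(1,0)∈J2 [6;7;3]
mobility = 15 − 14 − 3 = -2

M = -2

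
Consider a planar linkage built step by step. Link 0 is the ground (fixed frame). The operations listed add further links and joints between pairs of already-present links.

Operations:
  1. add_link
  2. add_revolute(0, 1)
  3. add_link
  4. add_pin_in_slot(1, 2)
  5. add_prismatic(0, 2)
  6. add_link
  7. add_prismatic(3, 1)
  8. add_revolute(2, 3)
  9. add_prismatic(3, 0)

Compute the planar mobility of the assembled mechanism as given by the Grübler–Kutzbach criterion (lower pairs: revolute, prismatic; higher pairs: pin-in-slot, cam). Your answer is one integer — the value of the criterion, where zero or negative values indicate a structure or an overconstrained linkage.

M = -2

[1;0;0] (link 0 is ground)
L+ [2;0;0]
R(0,1)∈J1 [2;1;0]
L+ [3;1;0]
PS(1,2)∈J2 [3;1;1]
P(0,2)∈J1 [3;2;1]
L+ [4;2;1]
P(3,1)∈J1 [4;3;1]
R(2,3)∈J1 [4;4;1]
P(3,0)∈J1 [4;5;1]
mobility = 9 − 10 − 1 = -2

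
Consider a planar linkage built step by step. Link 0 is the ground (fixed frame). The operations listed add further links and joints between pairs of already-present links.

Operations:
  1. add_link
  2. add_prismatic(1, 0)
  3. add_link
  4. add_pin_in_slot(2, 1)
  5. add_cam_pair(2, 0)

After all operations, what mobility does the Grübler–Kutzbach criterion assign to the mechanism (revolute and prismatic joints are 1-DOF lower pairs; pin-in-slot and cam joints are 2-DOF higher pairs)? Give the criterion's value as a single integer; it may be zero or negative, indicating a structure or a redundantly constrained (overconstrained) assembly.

ground; <1,0,0>
#1 <2,0,0>
P:1↔0 J1 <2,1,0>
#2 <3,1,0>
PS:2↔1 J2 <3,1,1>
C:2↔0 J2 <3,1,2>
3×2 − 2×1 − 1×2 = 2

M = 2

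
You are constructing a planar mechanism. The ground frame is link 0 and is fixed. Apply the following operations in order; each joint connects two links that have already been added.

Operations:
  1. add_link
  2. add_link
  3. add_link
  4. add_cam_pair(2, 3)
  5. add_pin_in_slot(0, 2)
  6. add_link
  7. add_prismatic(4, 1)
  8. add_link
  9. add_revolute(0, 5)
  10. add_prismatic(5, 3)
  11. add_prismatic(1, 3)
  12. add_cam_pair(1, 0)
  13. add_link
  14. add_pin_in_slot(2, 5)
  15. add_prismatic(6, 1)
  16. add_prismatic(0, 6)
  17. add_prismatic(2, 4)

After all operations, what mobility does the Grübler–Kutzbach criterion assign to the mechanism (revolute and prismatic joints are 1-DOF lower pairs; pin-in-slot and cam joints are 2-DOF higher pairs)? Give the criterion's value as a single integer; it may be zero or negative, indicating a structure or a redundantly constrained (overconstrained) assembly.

ground; <1,0,0>
#1 <2,0,0>
#2 <3,0,0>
#3 <4,0,0>
C:2↔3 J2 <4,0,1>
PS:0↔2 J2 <4,0,2>
#4 <5,0,2>
P:4↔1 J1 <5,1,2>
#5 <6,1,2>
R:0↔5 J1 <6,2,2>
P:5↔3 J1 <6,3,2>
P:1↔3 J1 <6,4,2>
C:1↔0 J2 <6,4,3>
#6 <7,4,3>
PS:2↔5 J2 <7,4,4>
P:6↔1 J1 <7,5,4>
P:0↔6 J1 <7,6,4>
P:2↔4 J1 <7,7,4>
3×6 − 2×7 − 1×4 = 0

M = 0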